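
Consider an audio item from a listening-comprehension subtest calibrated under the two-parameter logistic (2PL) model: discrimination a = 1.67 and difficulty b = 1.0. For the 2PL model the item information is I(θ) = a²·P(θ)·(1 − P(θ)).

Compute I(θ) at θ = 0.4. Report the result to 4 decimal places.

0.5478

P = 1/(1+e^{1.0020}) = 0.2685
P(1−P) = 0.2685 × 0.7315 = 0.1964
I = a² × P(1−P) = 1.67² × 0.1964 = 0.54782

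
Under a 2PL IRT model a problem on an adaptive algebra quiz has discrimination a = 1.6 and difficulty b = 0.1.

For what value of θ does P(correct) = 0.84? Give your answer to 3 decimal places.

P(θ) = 1 / (1 + exp(−a(θ − b)))
logit = ln(0.8400/0.1600) = 1.6582
θ = b + logit/(a) = 0.1 + 1.6582/1.6000 = 1.1364

1.136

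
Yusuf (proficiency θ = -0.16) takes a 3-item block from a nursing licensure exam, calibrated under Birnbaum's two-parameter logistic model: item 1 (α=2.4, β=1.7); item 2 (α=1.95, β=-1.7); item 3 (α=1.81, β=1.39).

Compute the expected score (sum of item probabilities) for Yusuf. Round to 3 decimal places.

1.021

P(θ) = 1 / (1 + exp(−α(θ − β)))
P_1 = 1/(1+e^{4.4640}) = 0.0114
P_2 = 1/(1+e^{-3.0030}) = 0.9527
P_3 = 1/(1+e^{2.8055}) = 0.0570
E[score] = 0.0114 + 0.9527 + 0.0570 = 1.0211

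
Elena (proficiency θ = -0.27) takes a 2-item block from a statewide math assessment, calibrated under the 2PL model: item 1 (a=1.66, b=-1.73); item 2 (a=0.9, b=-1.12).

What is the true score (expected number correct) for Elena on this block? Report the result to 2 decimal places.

1.60

P(θ) = 1 / (1 + exp(−a(θ − b)))
P_1 = 1/(1+e^{-2.4236}) = 0.9186
P_2 = 1/(1+e^{-0.7650}) = 0.6824
E[score] = 0.9186 + 0.6824 = 1.6010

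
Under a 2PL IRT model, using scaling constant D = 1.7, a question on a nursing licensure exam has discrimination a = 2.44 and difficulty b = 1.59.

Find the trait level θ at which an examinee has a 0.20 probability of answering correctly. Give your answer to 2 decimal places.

1.26

P(θ) = 1 / (1 + exp(−D·a(θ − b)))
logit = ln(0.2000/0.8000) = -1.3863
θ = b + logit/(1.7·a) = 1.59 + (-1.3863)/4.1480 = 1.2558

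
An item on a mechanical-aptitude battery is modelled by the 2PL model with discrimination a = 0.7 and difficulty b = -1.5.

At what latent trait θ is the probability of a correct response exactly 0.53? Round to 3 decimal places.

-1.328

P(θ) = 1 / (1 + exp(−a(θ − b)))
logit = ln(0.5300/0.4700) = 0.1201
θ = b + logit/(a) = -1.5 + 0.1201/0.7000 = -1.3284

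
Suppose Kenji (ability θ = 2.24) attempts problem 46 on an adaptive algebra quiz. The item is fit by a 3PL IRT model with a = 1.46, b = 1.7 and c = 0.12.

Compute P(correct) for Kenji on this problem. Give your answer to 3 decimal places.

0.725

P(θ) = c + (1 − c) · 1 / (1 + exp(−a(θ − b)))
Exponent: 1.46 × (2.24 − 1.7) = 0.7884
1/(1 + e^{-0.7884}) = 0.6875
P = 0.12 + 0.88 × 0.6875 = 0.7250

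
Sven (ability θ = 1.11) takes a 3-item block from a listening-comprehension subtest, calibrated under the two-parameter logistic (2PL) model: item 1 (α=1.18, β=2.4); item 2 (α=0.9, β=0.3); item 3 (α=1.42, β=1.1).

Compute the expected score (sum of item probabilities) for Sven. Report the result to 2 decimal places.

1.36

P(θ) = 1 / (1 + exp(−α(θ − β)))
P_1 = 1/(1+e^{1.5222}) = 0.1791
P_2 = 1/(1+e^{-0.7290}) = 0.6746
P_3 = 1/(1+e^{-0.0142}) = 0.5035
E[score] = 0.1791 + 0.6746 + 0.5035 = 1.3573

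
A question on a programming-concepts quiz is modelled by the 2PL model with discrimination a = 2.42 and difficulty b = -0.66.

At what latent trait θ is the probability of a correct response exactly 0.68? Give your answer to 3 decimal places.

P(θ) = 1 / (1 + exp(−a(θ − b)))
logit = ln(0.6800/0.3200) = 0.7538
θ = b + logit/(a) = -0.66 + 0.7538/2.4200 = -0.3485

-0.349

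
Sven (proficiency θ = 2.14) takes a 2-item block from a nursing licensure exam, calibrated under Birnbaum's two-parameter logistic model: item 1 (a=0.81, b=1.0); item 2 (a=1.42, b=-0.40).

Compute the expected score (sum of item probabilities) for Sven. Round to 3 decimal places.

P(θ) = 1 / (1 + exp(−a(θ − b)))
P_1 = 1/(1+e^{-0.9234}) = 0.7157
P_2 = 1/(1+e^{-3.6068}) = 0.9736
E[score] = 0.7157 + 0.9736 = 1.6893

1.689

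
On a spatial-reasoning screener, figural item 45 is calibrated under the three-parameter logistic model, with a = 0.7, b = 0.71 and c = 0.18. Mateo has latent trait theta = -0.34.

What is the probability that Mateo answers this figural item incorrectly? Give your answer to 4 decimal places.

P(theta) = c + (1 − c) · 1 / (1 + exp(−a(theta − b)))
Exponent: 0.7 × (-0.34 − 0.71) = -0.7350
1/(1 + e^{0.7350}) = 0.3241
P = 0.18 + 0.82 × 0.3241 = 0.4458
P(incorrect) = 1 − 0.4458 = 0.5542

0.5542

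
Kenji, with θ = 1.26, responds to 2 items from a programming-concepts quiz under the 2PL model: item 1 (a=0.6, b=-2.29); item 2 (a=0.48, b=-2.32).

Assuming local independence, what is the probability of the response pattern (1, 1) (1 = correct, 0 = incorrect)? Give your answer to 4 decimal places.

P(θ) = 1 / (1 + exp(−a(θ − b)))
P_1 = 1/(1+e^{-2.1300}) = 0.8938
P_2 = 1/(1+e^{-1.7184}) = 0.8479
L = P_1 × P_2 = 0.8938 × 0.8479 = 0.75786

0.7579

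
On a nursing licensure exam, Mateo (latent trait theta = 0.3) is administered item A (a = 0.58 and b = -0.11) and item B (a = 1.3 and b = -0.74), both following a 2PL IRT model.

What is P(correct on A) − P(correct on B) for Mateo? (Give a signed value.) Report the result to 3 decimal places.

-0.235

P(theta) = 1 / (1 + exp(−a(theta − b)))
P_A = 0.5592
P_B = 0.7945
P_A − P_B = -0.2353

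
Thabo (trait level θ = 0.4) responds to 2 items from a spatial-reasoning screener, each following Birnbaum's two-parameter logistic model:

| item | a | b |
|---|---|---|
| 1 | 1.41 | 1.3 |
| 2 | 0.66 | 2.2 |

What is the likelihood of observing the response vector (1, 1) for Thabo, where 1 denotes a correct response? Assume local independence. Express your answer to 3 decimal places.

P(θ) = 1 / (1 + exp(−a(θ − b)))
P_1 = 1/(1+e^{1.2690}) = 0.2194
P_2 = 1/(1+e^{1.1880}) = 0.2336
L = P_1 × P_2 = 0.2194 × 0.2336 = 0.05126

0.051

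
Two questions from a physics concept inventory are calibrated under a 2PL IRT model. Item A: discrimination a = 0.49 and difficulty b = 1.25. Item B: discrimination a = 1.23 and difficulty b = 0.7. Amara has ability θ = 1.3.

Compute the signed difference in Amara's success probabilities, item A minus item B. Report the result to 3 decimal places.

P(θ) = 1 / (1 + exp(−a(θ − b)))
P_A = 0.5061
P_B = 0.6766
P_A − P_B = -0.1704

-0.170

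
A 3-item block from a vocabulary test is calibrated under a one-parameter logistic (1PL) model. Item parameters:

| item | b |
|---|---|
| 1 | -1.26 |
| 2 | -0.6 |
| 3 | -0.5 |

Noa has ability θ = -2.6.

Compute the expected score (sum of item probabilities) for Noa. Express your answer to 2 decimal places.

0.44

P(θ) = 1 / (1 + exp(−(θ − b)))
P_1 = 1/(1+e^{1.3400}) = 0.2075
P_2 = 1/(1+e^{2.0000}) = 0.1192
P_3 = 1/(1+e^{2.1000}) = 0.1091
E[score] = 0.2075 + 0.1192 + 0.1091 = 0.4358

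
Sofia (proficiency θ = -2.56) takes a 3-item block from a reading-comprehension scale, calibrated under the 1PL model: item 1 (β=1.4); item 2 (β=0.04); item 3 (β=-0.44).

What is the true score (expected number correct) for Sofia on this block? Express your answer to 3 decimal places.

P(θ) = 1 / (1 + exp(−(θ − β)))
P_1 = 1/(1+e^{3.9600}) = 0.0187
P_2 = 1/(1+e^{2.6000}) = 0.0691
P_3 = 1/(1+e^{2.1200}) = 0.1072
E[score] = 0.0187 + 0.0691 + 0.1072 = 0.1950

0.195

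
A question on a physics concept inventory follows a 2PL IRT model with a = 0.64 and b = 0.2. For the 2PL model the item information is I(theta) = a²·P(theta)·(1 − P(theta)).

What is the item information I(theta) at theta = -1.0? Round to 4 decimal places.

0.0887

P = 1/(1+e^{0.7680}) = 0.3169
P(1−P) = 0.3169 × 0.6831 = 0.2165
I = a² × P(1−P) = 0.64² × 0.2165 = 0.08867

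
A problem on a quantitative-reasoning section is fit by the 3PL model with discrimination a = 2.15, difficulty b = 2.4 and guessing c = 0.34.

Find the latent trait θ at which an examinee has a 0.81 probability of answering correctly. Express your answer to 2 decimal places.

2.82

P(θ) = c + (1 − c) · 1 / (1 + exp(−a(θ − b)))
Remove guessing floor: (0.81 − 0.34)/(1 − 0.34) = 0.7121
logit = ln(0.7121/0.2879) = 0.9057
θ = b + logit/(a) = 2.4 + 0.9057/2.1500 = 2.8213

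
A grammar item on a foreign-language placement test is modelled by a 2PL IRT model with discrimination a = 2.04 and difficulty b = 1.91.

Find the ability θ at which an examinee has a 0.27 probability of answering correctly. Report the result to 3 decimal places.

P(θ) = 1 / (1 + exp(−a(θ − b)))
logit = ln(0.2700/0.7300) = -0.9946
θ = b + logit/(a) = 1.91 + (-0.9946)/2.0400 = 1.4224

1.422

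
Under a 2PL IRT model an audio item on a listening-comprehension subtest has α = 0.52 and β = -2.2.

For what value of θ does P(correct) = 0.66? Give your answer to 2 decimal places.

P(θ) = 1 / (1 + exp(−α(θ − β)))
logit = ln(0.6600/0.3400) = 0.6633
θ = β + logit/(α) = -2.2 + 0.6633/0.5200 = -0.9244

-0.92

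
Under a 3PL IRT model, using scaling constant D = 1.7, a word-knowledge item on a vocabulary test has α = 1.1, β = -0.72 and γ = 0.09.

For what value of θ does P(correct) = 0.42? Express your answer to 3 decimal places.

-1.022

P(θ) = γ + (1 − γ) · 1 / (1 + exp(−D·α(θ − β)))
Remove guessing floor: (0.42 − 0.09)/(1 − 0.09) = 0.3626
logit = ln(0.3626/0.6374) = -0.5639
θ = β + logit/(1.7·α) = -0.72 + (-0.5639)/1.8700 = -1.0216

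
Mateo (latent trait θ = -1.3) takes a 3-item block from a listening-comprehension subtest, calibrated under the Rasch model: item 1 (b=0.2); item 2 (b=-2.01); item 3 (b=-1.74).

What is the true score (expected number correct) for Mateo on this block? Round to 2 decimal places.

1.46

P(θ) = 1 / (1 + exp(−(θ − b)))
P_1 = 1/(1+e^{1.5000}) = 0.1824
P_2 = 1/(1+e^{-0.7100}) = 0.6704
P_3 = 1/(1+e^{-0.4400}) = 0.6083
E[score] = 0.1824 + 0.6704 + 0.6083 = 1.4611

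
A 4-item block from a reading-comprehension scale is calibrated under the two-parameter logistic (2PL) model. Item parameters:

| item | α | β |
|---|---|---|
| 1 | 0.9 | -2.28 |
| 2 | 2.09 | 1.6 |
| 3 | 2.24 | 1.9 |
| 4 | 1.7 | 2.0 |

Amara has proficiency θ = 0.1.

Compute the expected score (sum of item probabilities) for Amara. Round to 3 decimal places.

0.992

P(θ) = 1 / (1 + exp(−α(θ − β)))
P_1 = 1/(1+e^{-2.1420}) = 0.8949
P_2 = 1/(1+e^{3.1350}) = 0.0417
P_3 = 1/(1+e^{4.0320}) = 0.0174
P_4 = 1/(1+e^{3.2300}) = 0.0381
E[score] = 0.8949 + 0.0417 + 0.0174 + 0.0381 = 0.9921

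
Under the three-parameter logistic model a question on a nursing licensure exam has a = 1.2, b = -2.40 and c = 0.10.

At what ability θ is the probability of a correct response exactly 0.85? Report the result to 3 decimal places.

-1.059

P(θ) = c + (1 − c) · 1 / (1 + exp(−a(θ − b)))
Remove guessing floor: (0.85 − 0.10)/(1 − 0.10) = 0.8333
logit = ln(0.8333/0.1667) = 1.6094
θ = b + logit/(a) = -2.40 + 1.6094/1.2000 = -1.0588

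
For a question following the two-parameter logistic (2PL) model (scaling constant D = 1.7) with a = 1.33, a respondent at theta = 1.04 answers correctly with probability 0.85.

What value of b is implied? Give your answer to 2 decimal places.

0.27

P(theta) = 1 / (1 + exp(−D·a(theta − b)))
logit(0.85) = ln(0.85/0.15) = 1.7346
b = theta − logit/(1.7·a) = 1.04 − 1.7346/2.2610 = 0.2728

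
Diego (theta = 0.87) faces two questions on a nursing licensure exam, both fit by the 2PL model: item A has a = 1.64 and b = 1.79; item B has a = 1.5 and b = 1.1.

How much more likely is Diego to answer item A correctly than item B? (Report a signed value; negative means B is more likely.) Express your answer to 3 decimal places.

-0.233

P(theta) = 1 / (1 + exp(−a(theta − b)))
P_A = 0.1811
P_B = 0.4146
P_A − P_B = -0.2335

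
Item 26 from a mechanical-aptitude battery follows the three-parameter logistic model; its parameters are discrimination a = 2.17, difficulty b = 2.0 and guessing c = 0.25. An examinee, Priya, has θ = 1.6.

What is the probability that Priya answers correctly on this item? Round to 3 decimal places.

P(θ) = c + (1 − c) · 1 / (1 + exp(−a(θ − b)))
Exponent: 2.17 × (1.6 − 2.0) = -0.8680
1/(1 + e^{0.8680}) = 0.2957
P = 0.25 + 0.75 × 0.2957 = 0.4718

0.472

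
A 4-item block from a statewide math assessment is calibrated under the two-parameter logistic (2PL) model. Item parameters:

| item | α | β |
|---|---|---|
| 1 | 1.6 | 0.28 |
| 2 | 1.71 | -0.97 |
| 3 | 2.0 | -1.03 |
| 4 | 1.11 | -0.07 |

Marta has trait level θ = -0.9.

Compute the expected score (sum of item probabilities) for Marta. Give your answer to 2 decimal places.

P(θ) = 1 / (1 + exp(−α(θ − β)))
P_1 = 1/(1+e^{1.8880}) = 0.1315
P_2 = 1/(1+e^{-0.1197}) = 0.5299
P_3 = 1/(1+e^{-0.2600}) = 0.5646
P_4 = 1/(1+e^{0.9213}) = 0.2847
E[score] = 0.1315 + 0.5299 + 0.5646 + 0.2847 = 1.5107

1.51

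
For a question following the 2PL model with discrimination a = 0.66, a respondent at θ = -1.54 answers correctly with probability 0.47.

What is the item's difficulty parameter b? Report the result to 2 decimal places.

P(θ) = 1 / (1 + exp(−a(θ − b)))
logit(0.47) = ln(0.47/0.53) = -0.1201
b = θ − logit/(a) = -1.54 − (-0.1201)/0.6600 = -1.3580

-1.36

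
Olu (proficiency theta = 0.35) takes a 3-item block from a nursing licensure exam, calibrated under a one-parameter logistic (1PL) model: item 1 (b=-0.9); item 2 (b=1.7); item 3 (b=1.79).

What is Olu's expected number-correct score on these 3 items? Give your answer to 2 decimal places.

1.17

P(theta) = 1 / (1 + exp(−(theta − b)))
P_1 = 1/(1+e^{-1.2500}) = 0.7773
P_2 = 1/(1+e^{1.3500}) = 0.2059
P_3 = 1/(1+e^{1.4400}) = 0.1915
E[score] = 0.7773 + 0.2059 + 0.1915 = 1.1747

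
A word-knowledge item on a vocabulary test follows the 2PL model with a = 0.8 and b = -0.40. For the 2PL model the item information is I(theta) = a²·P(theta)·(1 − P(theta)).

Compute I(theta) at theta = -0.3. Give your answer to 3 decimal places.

P = 1/(1+e^{-0.0800}) = 0.5200
P(1−P) = 0.5200 × 0.4800 = 0.2496
I = a² × P(1−P) = 0.8² × 0.2496 = 0.15974

0.160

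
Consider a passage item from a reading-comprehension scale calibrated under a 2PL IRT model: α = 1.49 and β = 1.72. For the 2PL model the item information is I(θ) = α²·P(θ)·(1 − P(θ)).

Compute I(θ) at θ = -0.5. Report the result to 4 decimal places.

P = 1/(1+e^{3.3078}) = 0.0353
P(1−P) = 0.0353 × 0.9647 = 0.0341
I = α² × P(1−P) = 1.49² × 0.0341 = 0.07561

0.0756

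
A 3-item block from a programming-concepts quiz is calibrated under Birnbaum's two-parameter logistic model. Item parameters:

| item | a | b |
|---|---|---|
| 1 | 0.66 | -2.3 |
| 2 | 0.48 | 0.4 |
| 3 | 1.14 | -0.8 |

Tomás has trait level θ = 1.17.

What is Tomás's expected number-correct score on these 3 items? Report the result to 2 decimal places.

2.40

P(θ) = 1 / (1 + exp(−a(θ − b)))
P_1 = 1/(1+e^{-2.2902}) = 0.9081
P_2 = 1/(1+e^{-0.3696}) = 0.5914
P_3 = 1/(1+e^{-2.2458}) = 0.9043
E[score] = 0.9081 + 0.5914 + 0.9043 = 2.4037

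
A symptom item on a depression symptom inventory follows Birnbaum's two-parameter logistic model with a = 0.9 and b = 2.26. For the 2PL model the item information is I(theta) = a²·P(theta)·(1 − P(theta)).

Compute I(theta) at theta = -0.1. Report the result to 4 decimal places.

P = 1/(1+e^{2.1240}) = 0.1068
P(1−P) = 0.1068 × 0.8932 = 0.0954
I = a² × P(1−P) = 0.9² × 0.0954 = 0.07726

0.0773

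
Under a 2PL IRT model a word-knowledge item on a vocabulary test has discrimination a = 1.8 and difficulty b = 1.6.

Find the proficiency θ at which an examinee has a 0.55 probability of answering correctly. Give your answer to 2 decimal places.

1.71

P(θ) = 1 / (1 + exp(−a(θ − b)))
logit = ln(0.5500/0.4500) = 0.2007
θ = b + logit/(a) = 1.6 + 0.2007/1.8000 = 1.7115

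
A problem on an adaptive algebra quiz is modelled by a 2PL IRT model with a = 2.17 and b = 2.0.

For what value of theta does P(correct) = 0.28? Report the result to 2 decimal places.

P(theta) = 1 / (1 + exp(−a(theta − b)))
logit = ln(0.2800/0.7200) = -0.9445
theta = b + logit/(a) = 2.0 + (-0.9445)/2.1700 = 1.5648

1.56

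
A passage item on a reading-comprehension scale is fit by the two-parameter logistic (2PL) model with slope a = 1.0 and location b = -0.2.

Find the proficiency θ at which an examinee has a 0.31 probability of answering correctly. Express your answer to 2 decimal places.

-1.00

P(θ) = 1 / (1 + exp(−a(θ − b)))
logit = ln(0.3100/0.6900) = -0.8001
θ = b + logit/(a) = -0.2 + (-0.8001)/1.0000 = -1.0001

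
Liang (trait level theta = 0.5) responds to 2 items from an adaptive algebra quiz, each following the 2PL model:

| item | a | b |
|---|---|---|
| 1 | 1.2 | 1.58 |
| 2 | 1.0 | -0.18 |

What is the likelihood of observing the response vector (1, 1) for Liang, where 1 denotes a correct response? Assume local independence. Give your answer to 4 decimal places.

0.1426

P(theta) = 1 / (1 + exp(−a(theta − b)))
P_1 = 1/(1+e^{1.2960}) = 0.2148
P_2 = 1/(1+e^{-0.6800}) = 0.6637
L = P_1 × P_2 = 0.2148 × 0.6637 = 0.14260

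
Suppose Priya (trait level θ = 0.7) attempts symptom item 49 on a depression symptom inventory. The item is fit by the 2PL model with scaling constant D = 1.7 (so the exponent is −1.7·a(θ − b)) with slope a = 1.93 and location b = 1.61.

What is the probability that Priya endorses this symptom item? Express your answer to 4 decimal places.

0.0481

P(θ) = 1 / (1 + exp(−D·a(θ − b)))
Exponent: 1.7 × 1.93 × (0.7 − 1.61) = -2.9857
1/(1 + e^{2.9857}) = 0.0481
P = 0.0481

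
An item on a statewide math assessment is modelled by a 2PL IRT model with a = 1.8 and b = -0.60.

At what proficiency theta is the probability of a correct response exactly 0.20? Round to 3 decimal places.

P(theta) = 1 / (1 + exp(−a(theta − b)))
logit = ln(0.2000/0.8000) = -1.3863
theta = b + logit/(a) = -0.60 + (-1.3863)/1.8000 = -1.3702

-1.370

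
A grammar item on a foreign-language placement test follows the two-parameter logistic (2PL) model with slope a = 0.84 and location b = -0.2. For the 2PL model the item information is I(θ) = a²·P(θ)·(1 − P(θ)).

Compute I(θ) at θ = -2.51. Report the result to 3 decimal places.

0.077

P = 1/(1+e^{1.9404}) = 0.1256
P(1−P) = 0.1256 × 0.8744 = 0.1098
I = a² × P(1−P) = 0.84² × 0.1098 = 0.07749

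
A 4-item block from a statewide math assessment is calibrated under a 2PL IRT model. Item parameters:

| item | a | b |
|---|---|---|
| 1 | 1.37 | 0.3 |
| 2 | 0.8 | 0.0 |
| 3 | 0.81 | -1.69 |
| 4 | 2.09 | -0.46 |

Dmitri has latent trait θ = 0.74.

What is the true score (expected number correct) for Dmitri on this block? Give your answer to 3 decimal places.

P(θ) = 1 / (1 + exp(−a(θ − b)))
P_1 = 1/(1+e^{-0.6028}) = 0.6463
P_2 = 1/(1+e^{-0.5920}) = 0.6438
P_3 = 1/(1+e^{-1.9683}) = 0.8774
P_4 = 1/(1+e^{-2.5080}) = 0.9247
E[score] = 0.6463 + 0.6438 + 0.8774 + 0.9247 = 3.0922

3.092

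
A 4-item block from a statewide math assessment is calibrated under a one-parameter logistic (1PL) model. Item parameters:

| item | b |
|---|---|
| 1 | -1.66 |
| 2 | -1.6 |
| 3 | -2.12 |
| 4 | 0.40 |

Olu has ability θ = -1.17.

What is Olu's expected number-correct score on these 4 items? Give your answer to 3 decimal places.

2.119

P(θ) = 1 / (1 + exp(−(θ − b)))
P_1 = 1/(1+e^{-0.4900}) = 0.6201
P_2 = 1/(1+e^{-0.4300}) = 0.6059
P_3 = 1/(1+e^{-0.9500}) = 0.7211
P_4 = 1/(1+e^{1.5700}) = 0.1722
E[score] = 0.6201 + 0.6059 + 0.7211 + 0.1722 = 2.1193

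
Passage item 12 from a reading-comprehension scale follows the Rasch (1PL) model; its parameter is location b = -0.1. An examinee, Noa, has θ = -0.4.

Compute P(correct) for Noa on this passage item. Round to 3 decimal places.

0.426

P(θ) = 1 / (1 + exp(−(θ − b)))
Exponent: (-0.4 − (-0.1)) = -0.3000
1/(1 + e^{0.3000}) = 0.4256
P = 0.4256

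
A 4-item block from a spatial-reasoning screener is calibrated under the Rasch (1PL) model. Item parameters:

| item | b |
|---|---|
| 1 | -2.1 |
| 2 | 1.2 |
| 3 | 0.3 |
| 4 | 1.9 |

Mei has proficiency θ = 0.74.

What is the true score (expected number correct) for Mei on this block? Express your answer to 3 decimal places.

2.179

P(θ) = 1 / (1 + exp(−(θ − b)))
P_1 = 1/(1+e^{-2.8400}) = 0.9448
P_2 = 1/(1+e^{0.4600}) = 0.3870
P_3 = 1/(1+e^{-0.4400}) = 0.6083
P_4 = 1/(1+e^{1.1600}) = 0.2387
E[score] = 0.9448 + 0.3870 + 0.6083 + 0.2387 = 2.1787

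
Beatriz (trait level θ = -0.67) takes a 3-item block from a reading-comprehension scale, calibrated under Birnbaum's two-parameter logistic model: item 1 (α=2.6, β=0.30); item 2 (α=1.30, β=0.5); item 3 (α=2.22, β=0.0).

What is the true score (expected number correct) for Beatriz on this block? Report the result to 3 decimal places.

0.438

P(θ) = 1 / (1 + exp(−α(θ − β)))
P_1 = 1/(1+e^{2.5220}) = 0.0743
P_2 = 1/(1+e^{1.5210}) = 0.1793
P_3 = 1/(1+e^{1.4874}) = 0.1843
E[score] = 0.0743 + 0.1793 + 0.1843 = 0.4380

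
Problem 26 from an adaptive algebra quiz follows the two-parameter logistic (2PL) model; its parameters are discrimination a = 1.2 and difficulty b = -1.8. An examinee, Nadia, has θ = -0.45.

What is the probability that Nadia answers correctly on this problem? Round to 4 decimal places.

P(θ) = 1 / (1 + exp(−a(θ − b)))
Exponent: 1.2 × (-0.45 − (-1.8)) = 1.6200
1/(1 + e^{-1.6200}) = 0.8348

0.8348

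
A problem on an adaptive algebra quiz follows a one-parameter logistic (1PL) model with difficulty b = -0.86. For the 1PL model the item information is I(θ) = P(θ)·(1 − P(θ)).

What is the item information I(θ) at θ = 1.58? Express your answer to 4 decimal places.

0.0737

P = 1/(1+e^{-2.4400}) = 0.9198
P(1−P) = 0.9198 × 0.0802 = 0.0737
I = P(1−P) = 0.07375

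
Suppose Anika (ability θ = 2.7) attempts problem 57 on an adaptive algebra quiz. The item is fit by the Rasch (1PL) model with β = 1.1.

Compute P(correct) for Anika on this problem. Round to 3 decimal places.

P(θ) = 1 / (1 + exp(−(θ − β)))
Exponent: (2.7 − 1.1) = 1.6000
1/(1 + e^{-1.6000}) = 0.8320
P = 0.8320

0.832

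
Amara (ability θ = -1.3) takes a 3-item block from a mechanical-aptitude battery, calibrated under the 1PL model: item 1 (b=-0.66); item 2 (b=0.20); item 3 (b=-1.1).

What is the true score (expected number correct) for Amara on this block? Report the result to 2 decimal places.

P(θ) = 1 / (1 + exp(−(θ − b)))
P_1 = 1/(1+e^{0.6400}) = 0.3452
P_2 = 1/(1+e^{1.5000}) = 0.1824
P_3 = 1/(1+e^{0.2000}) = 0.4502
E[score] = 0.3452 + 0.1824 + 0.4502 = 0.9778

0.98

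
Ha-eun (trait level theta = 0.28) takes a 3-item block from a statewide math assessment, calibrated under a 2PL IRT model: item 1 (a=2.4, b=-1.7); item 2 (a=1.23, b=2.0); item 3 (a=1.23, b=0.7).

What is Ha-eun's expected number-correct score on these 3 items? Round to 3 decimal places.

1.473

P(theta) = 1 / (1 + exp(−a(theta − b)))
P_1 = 1/(1+e^{-4.7520}) = 0.9914
P_2 = 1/(1+e^{2.1156}) = 0.1076
P_3 = 1/(1+e^{0.5166}) = 0.3736
E[score] = 0.9914 + 0.1076 + 0.3736 = 1.4727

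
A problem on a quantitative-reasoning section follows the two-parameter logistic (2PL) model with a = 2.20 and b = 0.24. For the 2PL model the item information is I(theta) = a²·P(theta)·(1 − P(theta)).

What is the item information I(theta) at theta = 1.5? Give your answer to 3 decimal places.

P = 1/(1+e^{-2.7720}) = 0.9411
P(1−P) = 0.9411 × 0.0589 = 0.0554
I = a² × P(1−P) = 2.20² × 0.0554 = 0.26810

0.268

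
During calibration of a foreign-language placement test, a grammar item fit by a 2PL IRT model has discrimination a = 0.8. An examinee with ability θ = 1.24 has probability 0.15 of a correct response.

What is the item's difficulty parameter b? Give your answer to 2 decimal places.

3.41

P(θ) = 1 / (1 + exp(−a(θ − b)))
logit(0.15) = ln(0.15/0.85) = -1.7346
b = θ − logit/(a) = 1.24 − (-1.7346)/0.8000 = 3.4083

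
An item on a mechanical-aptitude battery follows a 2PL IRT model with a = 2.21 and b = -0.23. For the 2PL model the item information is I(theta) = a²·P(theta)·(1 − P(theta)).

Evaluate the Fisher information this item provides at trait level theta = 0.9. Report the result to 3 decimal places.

P = 1/(1+e^{-2.4973}) = 0.9240
P(1−P) = 0.9240 × 0.0760 = 0.0703
I = a² × P(1−P) = 2.21² × 0.0703 = 0.34318

0.343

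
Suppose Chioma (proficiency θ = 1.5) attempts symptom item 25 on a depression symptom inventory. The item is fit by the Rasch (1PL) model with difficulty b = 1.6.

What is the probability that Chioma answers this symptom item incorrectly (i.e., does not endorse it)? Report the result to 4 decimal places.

0.5250

P(θ) = 1 / (1 + exp(−(θ − b)))
Exponent: (1.5 − 1.6) = -0.1000
1/(1 + e^{0.1000}) = 0.4750
P = 0.4750
P(incorrect) = 1 − 0.4750 = 0.5250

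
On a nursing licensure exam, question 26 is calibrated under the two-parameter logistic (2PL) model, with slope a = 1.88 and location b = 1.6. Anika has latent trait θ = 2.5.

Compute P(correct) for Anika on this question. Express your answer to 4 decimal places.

P(θ) = 1 / (1 + exp(−a(θ − b)))
Exponent: 1.88 × (2.5 − 1.6) = 1.6920
1/(1 + e^{-1.6920}) = 0.8445

0.8445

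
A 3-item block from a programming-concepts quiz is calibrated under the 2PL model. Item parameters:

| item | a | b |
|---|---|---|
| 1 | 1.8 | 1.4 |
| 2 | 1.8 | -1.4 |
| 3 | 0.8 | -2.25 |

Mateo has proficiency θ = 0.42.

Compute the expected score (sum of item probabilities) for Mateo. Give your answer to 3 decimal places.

P(θ) = 1 / (1 + exp(−a(θ − b)))
P_1 = 1/(1+e^{1.7640}) = 0.1463
P_2 = 1/(1+e^{-3.2760}) = 0.9636
P_3 = 1/(1+e^{-2.1360}) = 0.8944
E[score] = 0.1463 + 0.9636 + 0.8944 = 2.0042

2.004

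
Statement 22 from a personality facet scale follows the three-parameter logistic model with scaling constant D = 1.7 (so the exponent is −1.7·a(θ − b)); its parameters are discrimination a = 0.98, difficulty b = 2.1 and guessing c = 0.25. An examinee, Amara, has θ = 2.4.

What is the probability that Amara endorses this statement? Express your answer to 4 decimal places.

0.7168

P(θ) = c + (1 − c) · 1 / (1 + exp(−D·a(θ − b)))
Exponent: 1.7 × 0.98 × (2.4 − 2.1) = 0.4998
1/(1 + e^{-0.4998}) = 0.6224
P = 0.25 + 0.75 × 0.6224 = 0.7168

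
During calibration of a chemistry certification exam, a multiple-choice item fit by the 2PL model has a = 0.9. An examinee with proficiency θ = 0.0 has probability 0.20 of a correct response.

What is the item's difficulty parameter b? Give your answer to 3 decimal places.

P(θ) = 1 / (1 + exp(−a(θ − b)))
logit(0.20) = ln(0.20/0.80) = -1.3863
b = θ − logit/(a) = 0.0 − (-1.3863)/0.9000 = 1.5403

1.540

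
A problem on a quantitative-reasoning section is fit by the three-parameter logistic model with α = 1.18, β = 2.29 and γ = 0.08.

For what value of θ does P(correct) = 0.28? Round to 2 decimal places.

1.20

P(θ) = γ + (1 − γ) · 1 / (1 + exp(−α(θ − β)))
Remove guessing floor: (0.28 − 0.08)/(1 − 0.08) = 0.2174
logit = ln(0.2174/0.7826) = -1.2809
θ = β + logit/(α) = 2.29 + (-1.2809)/1.1800 = 1.2045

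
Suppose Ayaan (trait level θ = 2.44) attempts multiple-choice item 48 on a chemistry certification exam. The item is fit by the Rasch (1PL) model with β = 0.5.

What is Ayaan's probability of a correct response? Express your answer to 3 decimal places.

0.874

P(θ) = 1 / (1 + exp(−(θ − β)))
Exponent: (2.44 − 0.5) = 1.9400
1/(1 + e^{-1.9400}) = 0.8744
P = 0.8744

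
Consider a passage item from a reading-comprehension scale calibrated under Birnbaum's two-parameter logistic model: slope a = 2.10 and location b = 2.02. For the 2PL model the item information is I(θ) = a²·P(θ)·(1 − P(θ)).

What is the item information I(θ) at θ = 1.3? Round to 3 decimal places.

0.653

P = 1/(1+e^{1.5120}) = 0.1806
P(1−P) = 0.1806 × 0.8194 = 0.1480
I = a² × P(1−P) = 2.10² × 0.1480 = 0.65273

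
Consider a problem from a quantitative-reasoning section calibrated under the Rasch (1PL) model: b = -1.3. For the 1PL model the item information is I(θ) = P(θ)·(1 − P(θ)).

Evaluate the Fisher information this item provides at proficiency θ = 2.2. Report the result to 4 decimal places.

0.0285

P = 1/(1+e^{-3.5000}) = 0.9707
P(1−P) = 0.9707 × 0.0293 = 0.0285
I = P(1−P) = 0.02845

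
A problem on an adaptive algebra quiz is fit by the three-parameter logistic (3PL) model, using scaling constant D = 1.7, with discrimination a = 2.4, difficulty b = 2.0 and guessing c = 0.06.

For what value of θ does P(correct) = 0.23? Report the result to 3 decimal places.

1.630

P(θ) = c + (1 − c) · 1 / (1 + exp(−D·a(θ − b)))
Remove guessing floor: (0.23 − 0.06)/(1 − 0.06) = 0.1809
logit = ln(0.1809/0.8191) = -1.5106
θ = b + logit/(1.7·a) = 2.0 + (-1.5106)/4.0800 = 1.6298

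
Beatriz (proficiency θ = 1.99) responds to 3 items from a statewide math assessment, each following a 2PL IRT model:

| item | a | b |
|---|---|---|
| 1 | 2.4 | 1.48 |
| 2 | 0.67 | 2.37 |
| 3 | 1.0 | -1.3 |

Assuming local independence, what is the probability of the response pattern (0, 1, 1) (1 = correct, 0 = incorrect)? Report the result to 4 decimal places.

0.0957

P(θ) = 1 / (1 + exp(−a(θ − b)))
P_1 = 1/(1+e^{-1.2240}) = 0.7728
P_2 = 1/(1+e^{0.2546}) = 0.4367
P_3 = 1/(1+e^{-3.2900}) = 0.9641
L = (1−P_1) × P_2 × P_3 = 0.2272 × 0.4367 × 0.9641 = 0.09567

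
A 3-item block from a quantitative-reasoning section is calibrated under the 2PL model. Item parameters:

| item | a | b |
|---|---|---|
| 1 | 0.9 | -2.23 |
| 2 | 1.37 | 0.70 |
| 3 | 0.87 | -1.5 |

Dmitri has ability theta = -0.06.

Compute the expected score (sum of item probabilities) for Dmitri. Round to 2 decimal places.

1.91

P(theta) = 1 / (1 + exp(−a(theta − b)))
P_1 = 1/(1+e^{-1.9530}) = 0.8758
P_2 = 1/(1+e^{1.0412}) = 0.2609
P_3 = 1/(1+e^{-1.2528}) = 0.7778
E[score] = 0.8758 + 0.2609 + 0.7778 = 1.9145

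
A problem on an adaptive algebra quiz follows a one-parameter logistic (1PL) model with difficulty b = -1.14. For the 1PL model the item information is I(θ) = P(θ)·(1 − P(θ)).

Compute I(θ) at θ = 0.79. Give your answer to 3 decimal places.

0.111

P = 1/(1+e^{-1.9300}) = 0.8732
P(1−P) = 0.8732 × 0.1268 = 0.1107
I = P(1−P) = 0.11068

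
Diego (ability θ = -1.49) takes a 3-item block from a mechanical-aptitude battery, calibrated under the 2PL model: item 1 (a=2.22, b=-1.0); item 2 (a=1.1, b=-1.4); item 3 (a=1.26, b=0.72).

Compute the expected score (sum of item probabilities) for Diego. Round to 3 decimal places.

0.785

P(θ) = 1 / (1 + exp(−a(θ − b)))
P_1 = 1/(1+e^{1.0878}) = 0.2520
P_2 = 1/(1+e^{0.0990}) = 0.4753
P_3 = 1/(1+e^{2.7846}) = 0.0582
E[score] = 0.2520 + 0.4753 + 0.0582 = 0.7855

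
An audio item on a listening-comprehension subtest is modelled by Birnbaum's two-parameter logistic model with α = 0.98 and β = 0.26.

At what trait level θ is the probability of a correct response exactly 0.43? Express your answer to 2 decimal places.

-0.03

P(θ) = 1 / (1 + exp(−α(θ − β)))
logit = ln(0.4300/0.5700) = -0.2819
θ = β + logit/(α) = 0.26 + (-0.2819)/0.9800 = -0.0276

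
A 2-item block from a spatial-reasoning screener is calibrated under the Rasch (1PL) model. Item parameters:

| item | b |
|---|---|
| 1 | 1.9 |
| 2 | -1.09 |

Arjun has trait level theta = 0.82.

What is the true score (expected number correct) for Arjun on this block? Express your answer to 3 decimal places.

P(theta) = 1 / (1 + exp(−(theta − b)))
P_1 = 1/(1+e^{1.0800}) = 0.2535
P_2 = 1/(1+e^{-1.9100}) = 0.8710
E[score] = 0.2535 + 0.8710 = 1.1245

1.125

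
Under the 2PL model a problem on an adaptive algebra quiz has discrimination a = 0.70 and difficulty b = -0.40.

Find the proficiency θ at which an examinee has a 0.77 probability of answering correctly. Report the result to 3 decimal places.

1.326

P(θ) = 1 / (1 + exp(−a(θ − b)))
logit = ln(0.7700/0.2300) = 1.2083
θ = b + logit/(a) = -0.40 + 1.2083/0.7000 = 1.3262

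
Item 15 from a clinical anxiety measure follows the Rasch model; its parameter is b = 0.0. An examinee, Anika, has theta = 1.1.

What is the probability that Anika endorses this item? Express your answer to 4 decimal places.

0.7503

P(theta) = 1 / (1 + exp(−(theta − b)))
Exponent: (1.1 − 0.0) = 1.1000
1/(1 + e^{-1.1000}) = 0.7503
P = 0.7503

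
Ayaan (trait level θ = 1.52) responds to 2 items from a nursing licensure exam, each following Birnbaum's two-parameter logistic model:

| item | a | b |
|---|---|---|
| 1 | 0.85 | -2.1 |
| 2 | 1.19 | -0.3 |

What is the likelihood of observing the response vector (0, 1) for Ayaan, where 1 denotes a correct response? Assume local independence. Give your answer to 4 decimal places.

0.0395

P(θ) = 1 / (1 + exp(−a(θ − b)))
P_1 = 1/(1+e^{-3.0770}) = 0.9559
P_2 = 1/(1+e^{-2.1658}) = 0.8971
L = (1−P_1) × P_2 = 0.0441 × 0.8971 = 0.03953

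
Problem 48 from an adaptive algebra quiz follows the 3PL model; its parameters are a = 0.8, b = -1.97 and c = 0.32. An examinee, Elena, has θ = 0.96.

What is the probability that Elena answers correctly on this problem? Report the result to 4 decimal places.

P(θ) = c + (1 − c) · 1 / (1 + exp(−a(θ − b)))
Exponent: 0.8 × (0.96 − (-1.97)) = 2.3440
1/(1 + e^{-2.3440}) = 0.9125
P = 0.32 + 0.68 × 0.9125 = 0.9405

0.9405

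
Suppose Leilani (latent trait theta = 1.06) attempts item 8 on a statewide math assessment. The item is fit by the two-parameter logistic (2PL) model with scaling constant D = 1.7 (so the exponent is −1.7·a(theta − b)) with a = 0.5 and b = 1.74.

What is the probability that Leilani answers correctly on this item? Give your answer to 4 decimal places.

P(theta) = 1 / (1 + exp(−D·a(theta − b)))
Exponent: 1.7 × 0.5 × (1.06 − 1.74) = -0.5780
1/(1 + e^{0.5780}) = 0.3594
P = 0.3594

0.3594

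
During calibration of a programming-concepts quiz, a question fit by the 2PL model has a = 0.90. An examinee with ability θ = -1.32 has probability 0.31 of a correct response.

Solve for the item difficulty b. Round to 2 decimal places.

-0.43

P(θ) = 1 / (1 + exp(−a(θ − b)))
logit(0.31) = ln(0.31/0.69) = -0.8001
b = θ − logit/(a) = -1.32 − (-0.8001)/0.9000 = -0.4310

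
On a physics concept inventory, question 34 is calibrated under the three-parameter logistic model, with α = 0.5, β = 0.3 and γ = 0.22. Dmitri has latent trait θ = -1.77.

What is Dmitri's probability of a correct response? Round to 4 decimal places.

P(θ) = γ + (1 − γ) · 1 / (1 + exp(−α(θ − β)))
Exponent: 0.5 × (-1.77 − 0.3) = -1.0350
1/(1 + e^{1.0350}) = 0.2621
P = 0.22 + 0.78 × 0.2621 = 0.4245

0.4245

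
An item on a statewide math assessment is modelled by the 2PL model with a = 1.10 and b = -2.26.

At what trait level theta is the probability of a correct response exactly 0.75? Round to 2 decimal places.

-1.26

P(theta) = 1 / (1 + exp(−a(theta − b)))
logit = ln(0.7500/0.2500) = 1.0986
theta = b + logit/(a) = -2.26 + 1.0986/1.1000 = -1.2613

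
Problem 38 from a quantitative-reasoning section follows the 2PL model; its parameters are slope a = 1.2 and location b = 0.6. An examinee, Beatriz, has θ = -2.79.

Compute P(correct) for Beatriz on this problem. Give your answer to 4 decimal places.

P(θ) = 1 / (1 + exp(−a(θ − b)))
Exponent: 1.2 × (-2.79 − 0.6) = -4.0680
1/(1 + e^{4.0680}) = 0.0168

0.0168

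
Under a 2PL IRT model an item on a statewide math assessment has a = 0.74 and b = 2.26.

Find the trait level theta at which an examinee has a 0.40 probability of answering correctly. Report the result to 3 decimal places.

1.712

P(theta) = 1 / (1 + exp(−a(theta − b)))
logit = ln(0.4000/0.6000) = -0.4055
theta = b + logit/(a) = 2.26 + (-0.4055)/0.7400 = 1.7121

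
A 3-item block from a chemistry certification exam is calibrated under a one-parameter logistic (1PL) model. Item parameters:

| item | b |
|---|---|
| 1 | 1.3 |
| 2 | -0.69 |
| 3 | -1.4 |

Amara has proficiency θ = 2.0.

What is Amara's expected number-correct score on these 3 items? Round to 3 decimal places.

P(θ) = 1 / (1 + exp(−(θ − b)))
P_1 = 1/(1+e^{-0.7000}) = 0.6682
P_2 = 1/(1+e^{-2.6900}) = 0.9364
P_3 = 1/(1+e^{-3.4000}) = 0.9677
E[score] = 0.6682 + 0.9364 + 0.9677 = 2.5723

2.572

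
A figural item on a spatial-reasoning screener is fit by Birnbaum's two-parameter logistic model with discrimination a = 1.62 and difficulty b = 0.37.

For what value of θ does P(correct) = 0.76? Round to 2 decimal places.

1.08

P(θ) = 1 / (1 + exp(−a(θ − b)))
logit = ln(0.7600/0.2400) = 1.1527
θ = b + logit/(a) = 0.37 + 1.1527/1.6200 = 1.0815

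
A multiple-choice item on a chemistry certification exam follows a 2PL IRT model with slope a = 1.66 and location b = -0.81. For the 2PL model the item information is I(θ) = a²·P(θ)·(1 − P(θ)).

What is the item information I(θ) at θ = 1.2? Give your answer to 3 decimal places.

P = 1/(1+e^{-3.3366}) = 0.9657
P(1−P) = 0.9657 × 0.0343 = 0.0332
I = a² × P(1−P) = 1.66² × 0.0332 = 0.09137

0.091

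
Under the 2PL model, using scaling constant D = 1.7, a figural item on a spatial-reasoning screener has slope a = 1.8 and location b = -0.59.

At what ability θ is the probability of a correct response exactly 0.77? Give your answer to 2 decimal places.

-0.20

P(θ) = 1 / (1 + exp(−D·a(θ − b)))
logit = ln(0.7700/0.2300) = 1.2083
θ = b + logit/(1.7·a) = -0.59 + 1.2083/3.0600 = -0.1951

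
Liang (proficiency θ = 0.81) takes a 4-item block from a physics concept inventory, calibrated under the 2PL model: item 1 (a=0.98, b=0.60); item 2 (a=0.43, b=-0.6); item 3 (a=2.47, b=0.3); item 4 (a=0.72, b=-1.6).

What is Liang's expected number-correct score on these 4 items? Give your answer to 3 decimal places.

2.827

P(θ) = 1 / (1 + exp(−a(θ − b)))
P_1 = 1/(1+e^{-0.2058}) = 0.5513
P_2 = 1/(1+e^{-0.6063}) = 0.6471
P_3 = 1/(1+e^{-1.2597}) = 0.7790
P_4 = 1/(1+e^{-1.7352}) = 0.8501
E[score] = 0.5513 + 0.6471 + 0.7790 + 0.8501 = 2.8274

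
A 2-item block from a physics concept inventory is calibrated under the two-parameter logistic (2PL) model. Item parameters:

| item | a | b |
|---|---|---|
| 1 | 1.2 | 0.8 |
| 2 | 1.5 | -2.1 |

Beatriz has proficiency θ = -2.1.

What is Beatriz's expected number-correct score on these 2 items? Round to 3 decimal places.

P(θ) = 1 / (1 + exp(−a(θ − b)))
P_1 = 1/(1+e^{3.4800}) = 0.0299
P_2 = 1/(1+e^{0.0000}) = 0.5000
E[score] = 0.0299 + 0.5000 = 0.5299

0.530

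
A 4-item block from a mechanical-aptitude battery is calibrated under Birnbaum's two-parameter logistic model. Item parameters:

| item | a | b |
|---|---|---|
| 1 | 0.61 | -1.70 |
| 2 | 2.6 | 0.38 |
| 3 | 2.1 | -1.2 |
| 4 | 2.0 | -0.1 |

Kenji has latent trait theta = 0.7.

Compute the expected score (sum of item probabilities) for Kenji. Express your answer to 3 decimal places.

3.323

P(theta) = 1 / (1 + exp(−a(theta − b)))
P_1 = 1/(1+e^{-1.4640}) = 0.8121
P_2 = 1/(1+e^{-0.8320}) = 0.6968
P_3 = 1/(1+e^{-3.9900}) = 0.9818
P_4 = 1/(1+e^{-1.6000}) = 0.8320
E[score] = 0.8121 + 0.6968 + 0.9818 + 0.8320 = 3.3228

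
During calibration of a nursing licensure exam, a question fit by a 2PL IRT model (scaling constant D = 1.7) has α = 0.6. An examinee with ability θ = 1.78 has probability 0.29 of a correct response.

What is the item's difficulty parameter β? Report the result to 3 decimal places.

2.658

P(θ) = 1 / (1 + exp(−D·α(θ − β)))
logit(0.29) = ln(0.29/0.71) = -0.8954
β = θ − logit/(1.7·α) = 1.78 − (-0.8954)/1.0200 = 2.6578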